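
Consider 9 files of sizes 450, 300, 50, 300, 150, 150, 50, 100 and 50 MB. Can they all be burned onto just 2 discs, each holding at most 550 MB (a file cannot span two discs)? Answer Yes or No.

No

Total = 1600 MB; ⌈1600/550⌉ = 3.
At least 3 discs are required, but only 2 are allowed.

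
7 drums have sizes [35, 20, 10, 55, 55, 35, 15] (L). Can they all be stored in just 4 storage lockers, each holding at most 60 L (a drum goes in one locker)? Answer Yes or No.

Yes

A valid assignment using 4 storage lockers:
  locker 1: 55 = 55
  locker 2: 55 = 55
  locker 3: 35 + 20 = 55
  locker 4: 35 + 15 + 10 = 60
Every load is within 60 L, so 4 storage lockers suffice.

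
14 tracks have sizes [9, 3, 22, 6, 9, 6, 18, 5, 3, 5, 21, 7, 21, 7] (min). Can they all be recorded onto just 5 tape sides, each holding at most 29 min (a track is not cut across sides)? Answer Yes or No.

Yes

A valid assignment using 5 tape sides:
  side 1: 22 + 7 = 29
  side 2: 21 + 7 = 28
  side 3: 21 + 5 + 3 = 29
  side 4: 18 + 9 = 27
  side 5: 9 + 6 + 6 + 5 + 3 = 29
Every load is within 29 min, so 5 tape sides suffice.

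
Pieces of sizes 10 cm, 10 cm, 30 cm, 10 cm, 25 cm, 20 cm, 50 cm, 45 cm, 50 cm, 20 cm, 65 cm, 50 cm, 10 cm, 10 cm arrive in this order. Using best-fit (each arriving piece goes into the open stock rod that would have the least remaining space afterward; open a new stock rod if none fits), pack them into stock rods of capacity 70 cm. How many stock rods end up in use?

7

  10 → stock rod 1 (new)  [load 10/70]
  10 → stock rod 1  [load 20/70]
  30 → stock rod 1  [load 50/70]
  10 → stock rod 1  [load 60/70]
  25 → stock rod 2 (new)  [load 25/70]
  20 → stock rod 2  [load 45/70]
  50 → stock rod 3 (new)  [load 50/70]
  45 → stock rod 4 (new)  [load 45/70]
  50 → stock rod 5 (new)  [load 50/70]
  20 → stock rod 3  [load 70/70]
  65 → stock rod 6 (new)  [load 65/70]
  50 → stock rod 7 (new)  [load 50/70]
  10 → stock rod 1  [load 70/70]
  10 → stock rod 5  [load 60/70]
7 stock rods opened.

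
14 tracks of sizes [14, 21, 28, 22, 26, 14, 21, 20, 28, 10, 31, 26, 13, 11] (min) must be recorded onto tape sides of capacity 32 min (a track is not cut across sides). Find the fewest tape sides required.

11

Total = 31 + 28 + 28 + 26 + 26 + 22 + 21 + 21 + 20 + 14 + 14 + 13 + 11 + 10 = 285 min.
Lower bound: ⌈285/32⌉ = 9 tape sides.
A packing using 11 tape sides:
  side 1: 31 = 31
  side 2: 28 = 28
  side 3: 28 = 28
  side 4: 26 = 26
  side 5: 26 = 26
  side 6: 22 + 10 = 32
  side 7: 21 + 11 = 32
  side 8: 21 = 21
  side 9: 20 = 20
  side 10: 14 + 14 = 28
  side 11: 13 = 13
No arrangement into 10 tape sides stays within capacity, so 11 is optimal.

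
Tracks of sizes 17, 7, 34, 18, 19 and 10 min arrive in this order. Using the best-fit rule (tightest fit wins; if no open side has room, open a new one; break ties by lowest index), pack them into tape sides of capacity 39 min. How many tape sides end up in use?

3

  17 → side 1 (new)  [load 17/39]
  7 → side 1  [load 24/39]
  34 → side 2 (new)  [load 34/39]
  18 → side 3 (new)  [load 18/39]
  19 → side 3  [load 37/39]
  10 → side 1  [load 34/39]
3 tape sides opened.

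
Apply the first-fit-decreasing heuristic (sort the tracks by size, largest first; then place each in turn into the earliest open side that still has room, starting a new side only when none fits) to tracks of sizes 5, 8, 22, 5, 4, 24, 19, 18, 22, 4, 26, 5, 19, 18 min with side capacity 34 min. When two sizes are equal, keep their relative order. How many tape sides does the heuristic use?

8

Sorted descending: 26, 24, 22, 22, 19, 19, 18, 18, 8, 5, 5, 5, 4, 4.
  26 → side 1 (new)  [load 26/34]
  24 → side 2 (new)  [load 24/34]
  22 → side 3 (new)  [load 22/34]
  22 → side 4 (new)  [load 22/34]
  19 → side 5 (new)  [load 19/34]
  19 → side 6 (new)  [load 19/34]
  18 → side 7 (new)  [load 18/34]
  18 → side 8 (new)  [load 18/34]
  8 → side 1  [load 34/34]
  5 → side 2  [load 29/34]
  5 → side 2  [load 34/34]
  5 → side 3  [load 27/34]
  4 → side 3  [load 31/34]
  4 → side 4  [load 26/34]
8 tape sides opened.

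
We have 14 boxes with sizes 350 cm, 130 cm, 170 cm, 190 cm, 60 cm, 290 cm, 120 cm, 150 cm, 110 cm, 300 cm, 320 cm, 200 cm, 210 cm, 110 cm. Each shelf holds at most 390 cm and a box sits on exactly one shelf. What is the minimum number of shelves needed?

8

Total = 350 + 320 + 300 + 290 + 210 + 200 + 190 + 170 + 150 + 130 + 120 + 110 + 110 + 60 = 2710 cm.
Lower bound: ⌈2710/390⌉ = 7 shelves.
A packing using 8 shelves:
  shelf 1: 350 = 350
  shelf 2: 320 + 60 = 380
  shelf 3: 300 = 300
  shelf 4: 290 = 290
  shelf 5: 210 + 170 = 380
  shelf 6: 200 + 190 = 390
  shelf 7: 150 + 130 + 110 = 390
  shelf 8: 120 + 110 = 230
No arrangement into 7 shelves stays within capacity, so 8 is optimal.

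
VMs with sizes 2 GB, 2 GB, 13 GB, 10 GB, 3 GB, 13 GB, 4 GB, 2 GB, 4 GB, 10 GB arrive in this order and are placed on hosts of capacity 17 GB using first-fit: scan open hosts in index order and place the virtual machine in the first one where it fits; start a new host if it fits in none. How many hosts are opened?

  2 → host 1 (new)  [load 2/17]
  2 → host 1  [load 4/17]
  13 → host 1  [load 17/17]
  10 → host 2 (new)  [load 10/17]
  3 → host 2  [load 13/17]
  13 → host 3 (new)  [load 13/17]
  4 → host 2  [load 17/17]
  2 → host 3  [load 15/17]
  4 → host 4 (new)  [load 4/17]
  10 → host 4  [load 14/17]
4 hosts opened.

4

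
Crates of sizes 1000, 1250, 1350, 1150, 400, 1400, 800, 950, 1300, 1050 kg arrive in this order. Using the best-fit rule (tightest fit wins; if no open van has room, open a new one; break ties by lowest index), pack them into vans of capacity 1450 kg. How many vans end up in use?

  1000 → van 1 (new)  [load 1000/1450]
  1250 → van 2 (new)  [load 1250/1450]
  1350 → van 3 (new)  [load 1350/1450]
  1150 → van 4 (new)  [load 1150/1450]
  400 → van 1  [load 1400/1450]
  1400 → van 5 (new)  [load 1400/1450]
  800 → van 6 (new)  [load 800/1450]
  950 → van 7 (new)  [load 950/1450]
  1300 → van 8 (new)  [load 1300/1450]
  1050 → van 9 (new)  [load 1050/1450]
9 vans opened.

9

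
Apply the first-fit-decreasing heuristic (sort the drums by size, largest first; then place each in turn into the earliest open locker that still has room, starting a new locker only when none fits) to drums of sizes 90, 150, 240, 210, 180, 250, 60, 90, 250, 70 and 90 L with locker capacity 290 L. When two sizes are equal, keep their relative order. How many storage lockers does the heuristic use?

Sorted descending: 250, 250, 240, 210, 180, 150, 90, 90, 90, 70, 60.
  250 → locker 1 (new)  [load 250/290]
  250 → locker 2 (new)  [load 250/290]
  240 → locker 3 (new)  [load 240/290]
  210 → locker 4 (new)  [load 210/290]
  180 → locker 5 (new)  [load 180/290]
  150 → locker 6 (new)  [load 150/290]
  90 → locker 5  [load 270/290]
  90 → locker 6  [load 240/290]
  90 → locker 7 (new)  [load 90/290]
  70 → locker 4  [load 280/290]
  60 → locker 7  [load 150/290]
7 storage lockers opened.

7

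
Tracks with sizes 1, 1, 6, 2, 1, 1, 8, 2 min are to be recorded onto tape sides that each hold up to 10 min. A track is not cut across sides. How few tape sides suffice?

3

Total = 8 + 6 + 2 + 2 + 1 + 1 + 1 + 1 = 22 min.
Lower bound: ⌈22/10⌉ = 3 tape sides.
A packing using 3 tape sides:
  side 1: 8 + 2 = 10
  side 2: 6 + 2 + 1 + 1 = 10
  side 3: 1 + 1 = 2
This matches the lower bound, so 3 is optimal.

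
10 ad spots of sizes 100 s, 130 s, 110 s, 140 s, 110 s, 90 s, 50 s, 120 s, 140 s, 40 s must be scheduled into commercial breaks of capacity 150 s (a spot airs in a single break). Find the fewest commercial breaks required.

8

Total = 140 + 140 + 130 + 120 + 110 + 110 + 100 + 90 + 50 + 40 = 1030 s.
Lower bound: ⌈1030/150⌉ = 7 commercial breaks.
Also, 8 ad spots each exceed 75 s, and no two of those can share a break, so at least 8 commercial breaks are needed.
A packing using 8 commercial breaks:
  break 1: 140 = 140
  break 2: 140 = 140
  break 3: 130 = 130
  break 4: 120 = 120
  break 5: 110 + 40 = 150
  break 6: 110 = 110
  break 7: 100 + 50 = 150
  break 8: 90 = 90
This matches the lower bound, so 8 is optimal.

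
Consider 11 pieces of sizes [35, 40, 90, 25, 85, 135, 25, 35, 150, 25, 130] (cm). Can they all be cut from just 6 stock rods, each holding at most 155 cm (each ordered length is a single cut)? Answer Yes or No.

Yes

A valid assignment using 6 stock rods:
  stock rod 1: 150 = 150
  stock rod 2: 135 = 135
  stock rod 3: 130 + 25 = 155
  stock rod 4: 90 + 40 + 25 = 155
  stock rod 5: 85 + 35 + 35 = 155
  stock rod 6: 25 = 25
Every load is within 155 cm, so 6 stock rods suffice.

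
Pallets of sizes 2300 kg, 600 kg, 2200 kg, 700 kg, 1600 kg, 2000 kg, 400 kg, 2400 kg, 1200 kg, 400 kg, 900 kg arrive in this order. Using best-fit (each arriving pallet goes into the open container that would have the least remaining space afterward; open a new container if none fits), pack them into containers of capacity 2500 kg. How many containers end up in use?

  2300 → container 1 (new)  [load 2300/2500]
  600 → container 2 (new)  [load 600/2500]
  2200 → container 3 (new)  [load 2200/2500]
  700 → container 2  [load 1300/2500]
  1600 → container 4 (new)  [load 1600/2500]
  2000 → container 5 (new)  [load 2000/2500]
  400 → container 5  [load 2400/2500]
  2400 → container 6 (new)  [load 2400/2500]
  1200 → container 2  [load 2500/2500]
  400 → container 4  [load 2000/2500]
  900 → container 7 (new)  [load 900/2500]
7 containers opened.

7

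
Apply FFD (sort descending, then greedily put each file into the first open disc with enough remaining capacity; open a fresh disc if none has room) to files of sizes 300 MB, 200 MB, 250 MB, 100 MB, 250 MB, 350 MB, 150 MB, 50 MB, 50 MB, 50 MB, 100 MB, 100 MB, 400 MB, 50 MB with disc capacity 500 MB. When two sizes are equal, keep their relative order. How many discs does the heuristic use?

5

Sorted descending: 400, 350, 300, 250, 250, 200, 150, 100, 100, 100, 50, 50, 50, 50.
  400 → disc 1 (new)  [load 400/500]
  350 → disc 2 (new)  [load 350/500]
  300 → disc 3 (new)  [load 300/500]
  250 → disc 4 (new)  [load 250/500]
  250 → disc 4  [load 500/500]
  200 → disc 3  [load 500/500]
  150 → disc 2  [load 500/500]
  100 → disc 1  [load 500/500]
  100 → disc 5 (new)  [load 100/500]
  100 → disc 5  [load 200/500]
  50 → disc 5  [load 250/500]
  50 → disc 5  [load 300/500]
  50 → disc 5  [load 350/500]
  50 → disc 5  [load 400/500]
5 discs opened.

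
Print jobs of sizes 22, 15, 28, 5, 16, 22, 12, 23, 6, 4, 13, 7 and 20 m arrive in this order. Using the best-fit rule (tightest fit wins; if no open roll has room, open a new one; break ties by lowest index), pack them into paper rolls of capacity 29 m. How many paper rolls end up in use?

  22 → roll 1 (new)  [load 22/29]
  15 → roll 2 (new)  [load 15/29]
  28 → roll 3 (new)  [load 28/29]
  5 → roll 1  [load 27/29]
  16 → roll 4 (new)  [load 16/29]
  22 → roll 5 (new)  [load 22/29]
  12 → roll 4  [load 28/29]
  23 → roll 6 (new)  [load 23/29]
  6 → roll 6  [load 29/29]
  4 → roll 5  [load 26/29]
  13 → roll 2  [load 28/29]
  7 → roll 7 (new)  [load 7/29]
  20 → roll 7  [load 27/29]
7 paper rolls opened.

7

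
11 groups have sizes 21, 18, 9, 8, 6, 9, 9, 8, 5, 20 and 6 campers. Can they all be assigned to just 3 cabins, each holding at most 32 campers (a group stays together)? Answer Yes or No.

No

Total = 119 campers; ⌈119/32⌉ = 4.
At least 4 cabins are required, but only 3 are allowed.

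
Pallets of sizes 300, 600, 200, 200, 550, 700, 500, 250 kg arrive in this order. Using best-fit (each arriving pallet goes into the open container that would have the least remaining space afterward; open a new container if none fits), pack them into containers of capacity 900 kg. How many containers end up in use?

  300 → container 1 (new)  [load 300/900]
  600 → container 1  [load 900/900]
  200 → container 2 (new)  [load 200/900]
  200 → container 2  [load 400/900]
  550 → container 3 (new)  [load 550/900]
  700 → container 4 (new)  [load 700/900]
  500 → container 2  [load 900/900]
  250 → container 3  [load 800/900]
4 containers opened.

4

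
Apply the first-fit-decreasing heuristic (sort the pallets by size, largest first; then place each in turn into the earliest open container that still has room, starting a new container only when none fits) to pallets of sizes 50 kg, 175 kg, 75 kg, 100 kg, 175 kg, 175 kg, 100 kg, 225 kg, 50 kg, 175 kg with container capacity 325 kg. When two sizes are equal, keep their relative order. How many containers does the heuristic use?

Sorted descending: 225, 175, 175, 175, 175, 100, 100, 75, 50, 50.
  225 → container 1 (new)  [load 225/325]
  175 → container 2 (new)  [load 175/325]
  175 → container 3 (new)  [load 175/325]
  175 → container 4 (new)  [load 175/325]
  175 → container 5 (new)  [load 175/325]
  100 → container 1  [load 325/325]
  100 → container 2  [load 275/325]
  75 → container 3  [load 250/325]
  50 → container 2  [load 325/325]
  50 → container 3  [load 300/325]
5 containers opened.

5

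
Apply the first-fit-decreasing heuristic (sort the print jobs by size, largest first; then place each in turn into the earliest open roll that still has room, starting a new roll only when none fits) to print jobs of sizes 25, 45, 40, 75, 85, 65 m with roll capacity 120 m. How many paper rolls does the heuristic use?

3

Sorted descending: 85, 75, 65, 45, 40, 25.
  85 → roll 1 (new)  [load 85/120]
  75 → roll 2 (new)  [load 75/120]
  65 → roll 3 (new)  [load 65/120]
  45 → roll 2  [load 120/120]
  40 → roll 3  [load 105/120]
  25 → roll 1  [load 110/120]
3 paper rolls opened.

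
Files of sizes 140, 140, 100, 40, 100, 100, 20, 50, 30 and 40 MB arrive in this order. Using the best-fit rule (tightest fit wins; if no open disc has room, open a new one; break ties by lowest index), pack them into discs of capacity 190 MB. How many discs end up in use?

5

  140 → disc 1 (new)  [load 140/190]
  140 → disc 2 (new)  [load 140/190]
  100 → disc 3 (new)  [load 100/190]
  40 → disc 1  [load 180/190]
  100 → disc 4 (new)  [load 100/190]
  100 → disc 5 (new)  [load 100/190]
  20 → disc 2  [load 160/190]
  50 → disc 3  [load 150/190]
  30 → disc 2  [load 190/190]
  40 → disc 3  [load 190/190]
5 discs opened.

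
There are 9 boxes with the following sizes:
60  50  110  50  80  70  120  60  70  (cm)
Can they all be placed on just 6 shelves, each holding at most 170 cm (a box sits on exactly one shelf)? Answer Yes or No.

A valid assignment using 5 shelves:
  shelf 1: 120 + 50 = 170
  shelf 2: 110 + 60 = 170
  shelf 3: 80 + 70 = 150
  shelf 4: 70 + 60 = 130
  shelf 5: 50 = 50
That uses only 5 ≤ 6, so 6 shelves are enough.

Yes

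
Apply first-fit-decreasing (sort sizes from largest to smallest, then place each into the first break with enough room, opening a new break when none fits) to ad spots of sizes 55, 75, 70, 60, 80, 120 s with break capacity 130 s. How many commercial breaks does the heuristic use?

Sorted descending: 120, 80, 75, 70, 60, 55.
  120 → break 1 (new)  [load 120/130]
  80 → break 2 (new)  [load 80/130]
  75 → break 3 (new)  [load 75/130]
  70 → break 4 (new)  [load 70/130]
  60 → break 4  [load 130/130]
  55 → break 3  [load 130/130]
4 commercial breaks opened.

4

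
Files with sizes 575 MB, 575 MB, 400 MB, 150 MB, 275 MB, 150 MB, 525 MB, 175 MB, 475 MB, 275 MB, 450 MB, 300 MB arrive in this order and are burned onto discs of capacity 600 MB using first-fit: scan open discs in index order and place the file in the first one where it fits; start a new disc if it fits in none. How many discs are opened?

8

  575 → disc 1 (new)  [load 575/600]
  575 → disc 2 (new)  [load 575/600]
  400 → disc 3 (new)  [load 400/600]
  150 → disc 3  [load 550/600]
  275 → disc 4 (new)  [load 275/600]
  150 → disc 4  [load 425/600]
  525 → disc 5 (new)  [load 525/600]
  175 → disc 4  [load 600/600]
  475 → disc 6 (new)  [load 475/600]
  275 → disc 7 (new)  [load 275/600]
  450 → disc 8 (new)  [load 450/600]
  300 → disc 7  [load 575/600]
8 discs opened.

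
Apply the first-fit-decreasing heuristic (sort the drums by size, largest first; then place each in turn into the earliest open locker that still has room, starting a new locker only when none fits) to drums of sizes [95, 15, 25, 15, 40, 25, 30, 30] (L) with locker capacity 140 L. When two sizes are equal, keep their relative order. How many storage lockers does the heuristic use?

Sorted descending: 95, 40, 30, 30, 25, 25, 15, 15.
  95 → locker 1 (new)  [load 95/140]
  40 → locker 1  [load 135/140]
  30 → locker 2 (new)  [load 30/140]
  30 → locker 2  [load 60/140]
  25 → locker 2  [load 85/140]
  25 → locker 2  [load 110/140]
  15 → locker 2  [load 125/140]
  15 → locker 2  [load 140/140]
2 storage lockers opened.

2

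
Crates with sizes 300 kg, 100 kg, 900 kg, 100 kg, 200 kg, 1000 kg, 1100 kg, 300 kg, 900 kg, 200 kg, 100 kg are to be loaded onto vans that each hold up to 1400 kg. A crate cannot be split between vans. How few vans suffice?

Total = 1100 + 1000 + 900 + 900 + 300 + 300 + 200 + 200 + 100 + 100 + 100 = 5200 kg.
Lower bound: ⌈5200/1400⌉ = 4 vans.
A packing using 4 vans:
  van 1: 1100 + 300 = 1400
  van 2: 1000 + 300 + 100 = 1400
  van 3: 900 + 200 + 200 + 100 = 1400
  van 4: 900 + 100 = 1000
This matches the lower bound, so 4 is optimal.

4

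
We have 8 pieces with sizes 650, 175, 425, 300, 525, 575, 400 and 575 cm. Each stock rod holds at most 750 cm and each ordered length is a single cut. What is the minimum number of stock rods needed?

6

Total = 650 + 575 + 575 + 525 + 425 + 400 + 300 + 175 = 3625 cm.
Lower bound: ⌈3625/750⌉ = 5 stock rods.
Also, 6 pieces each exceed 375 cm, and no two of those can share a stock rod, so at least 6 stock rods are needed.
A packing using 6 stock rods:
  stock rod 1: 650 = 650
  stock rod 2: 575 + 175 = 750
  stock rod 3: 575 = 575
  stock rod 4: 525 = 525
  stock rod 5: 425 + 300 = 725
  stock rod 6: 400 = 400
This matches the lower bound, so 6 is optimal.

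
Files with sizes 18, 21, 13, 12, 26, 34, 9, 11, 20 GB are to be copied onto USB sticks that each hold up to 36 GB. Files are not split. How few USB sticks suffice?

Total = 34 + 26 + 21 + 20 + 18 + 13 + 12 + 11 + 9 = 164 GB.
Lower bound: ⌈164/36⌉ = 5 USB sticks.
A packing using 5 USB sticks:
  USB stick 1: 34 = 34
  USB stick 2: 26 + 9 = 35
  USB stick 3: 21 + 13 = 34
  USB stick 4: 20 + 12 = 32
  USB stick 5: 18 + 11 = 29
This matches the lower bound, so 5 is optimal.

5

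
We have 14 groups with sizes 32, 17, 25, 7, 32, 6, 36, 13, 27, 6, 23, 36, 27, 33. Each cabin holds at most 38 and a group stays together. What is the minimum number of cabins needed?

Total = 36 + 36 + 33 + 32 + 32 + 27 + 27 + 25 + 23 + 17 + 13 + 7 + 6 + 6 = 320.
Lower bound: ⌈320/38⌉ = 9 cabins.
A packing using 10 cabins:
  cabin 1: 36 = 36
  cabin 2: 36 = 36
  cabin 3: 33 = 33
  cabin 4: 32 + 6 = 38
  cabin 5: 32 + 6 = 38
  cabin 6: 27 + 7 = 34
  cabin 7: 27 = 27
  cabin 8: 25 + 13 = 38
  cabin 9: 23 = 23
  cabin 10: 17 = 17
No arrangement into 9 cabins stays within capacity, so 10 is optimal.

10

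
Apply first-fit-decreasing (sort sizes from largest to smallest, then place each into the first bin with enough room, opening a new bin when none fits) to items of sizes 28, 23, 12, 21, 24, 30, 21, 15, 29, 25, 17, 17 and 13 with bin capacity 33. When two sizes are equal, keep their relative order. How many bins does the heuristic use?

Sorted descending: 30, 29, 28, 25, 24, 23, 21, 21, 17, 17, 15, 13, 12.
  30 → bin 1 (new)  [load 30/33]
  29 → bin 2 (new)  [load 29/33]
  28 → bin 3 (new)  [load 28/33]
  25 → bin 4 (new)  [load 25/33]
  24 → bin 5 (new)  [load 24/33]
  23 → bin 6 (new)  [load 23/33]
  21 → bin 7 (new)  [load 21/33]
  21 → bin 8 (new)  [load 21/33]
  17 → bin 9 (new)  [load 17/33]
  17 → bin 10 (new)  [load 17/33]
  15 → bin 9  [load 32/33]
  13 → bin 10  [load 30/33]
  12 → bin 7  [load 33/33]
10 bins opened.

10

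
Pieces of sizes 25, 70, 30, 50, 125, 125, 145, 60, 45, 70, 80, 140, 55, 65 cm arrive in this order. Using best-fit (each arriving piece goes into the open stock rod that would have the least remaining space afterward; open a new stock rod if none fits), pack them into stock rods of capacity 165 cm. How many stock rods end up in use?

8

  25 → stock rod 1 (new)  [load 25/165]
  70 → stock rod 1  [load 95/165]
  30 → stock rod 1  [load 125/165]
  50 → stock rod 2 (new)  [load 50/165]
  125 → stock rod 3 (new)  [load 125/165]
  125 → stock rod 4 (new)  [load 125/165]
  145 → stock rod 5 (new)  [load 145/165]
  60 → stock rod 2  [load 110/165]
  45 → stock rod 2  [load 155/165]
  70 → stock rod 6 (new)  [load 70/165]
  80 → stock rod 6  [load 150/165]
  140 → stock rod 7 (new)  [load 140/165]
  55 → stock rod 8 (new)  [load 55/165]
  65 → stock rod 8  [load 120/165]
8 stock rods opened.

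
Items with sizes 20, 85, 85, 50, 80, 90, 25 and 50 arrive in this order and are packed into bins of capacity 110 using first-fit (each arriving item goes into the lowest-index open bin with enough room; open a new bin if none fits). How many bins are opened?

5

  20 → bin 1 (new)  [load 20/110]
  85 → bin 1  [load 105/110]
  85 → bin 2 (new)  [load 85/110]
  50 → bin 3 (new)  [load 50/110]
  80 → bin 4 (new)  [load 80/110]
  90 → bin 5 (new)  [load 90/110]
  25 → bin 2  [load 110/110]
  50 → bin 3  [load 100/110]
5 bins opened.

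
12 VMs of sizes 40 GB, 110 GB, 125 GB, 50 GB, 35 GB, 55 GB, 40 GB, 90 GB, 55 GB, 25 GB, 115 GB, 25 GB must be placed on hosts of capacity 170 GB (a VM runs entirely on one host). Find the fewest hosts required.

5

Total = 125 + 115 + 110 + 90 + 55 + 55 + 50 + 40 + 40 + 35 + 25 + 25 = 765 GB.
Lower bound: ⌈765/170⌉ = 5 hosts.
A packing using 5 hosts:
  host 1: 125 + 40 = 165
  host 2: 115 + 55 = 170
  host 3: 110 + 55 = 165
  host 4: 90 + 50 + 25 = 165
  host 5: 40 + 35 + 25 = 100
This matches the lower bound, so 5 is optimal.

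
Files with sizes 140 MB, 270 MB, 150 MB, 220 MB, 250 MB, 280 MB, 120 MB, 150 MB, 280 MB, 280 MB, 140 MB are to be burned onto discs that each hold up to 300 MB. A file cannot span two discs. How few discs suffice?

Total = 280 + 280 + 280 + 270 + 250 + 220 + 150 + 150 + 140 + 140 + 120 = 2280 MB.
Lower bound: ⌈2280/300⌉ = 8 discs.
A packing using 9 discs:
  disc 1: 280 = 280
  disc 2: 280 = 280
  disc 3: 280 = 280
  disc 4: 270 = 270
  disc 5: 250 = 250
  disc 6: 220 = 220
  disc 7: 150 + 150 = 300
  disc 8: 140 + 140 = 280
  disc 9: 120 = 120
No arrangement into 8 discs stays within capacity, so 9 is optimal.

9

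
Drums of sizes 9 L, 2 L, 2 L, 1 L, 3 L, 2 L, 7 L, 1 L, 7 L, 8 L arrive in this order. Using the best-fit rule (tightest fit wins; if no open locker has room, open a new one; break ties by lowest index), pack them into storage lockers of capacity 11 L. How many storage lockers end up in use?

  9 → locker 1 (new)  [load 9/11]
  2 → locker 1  [load 11/11]
  2 → locker 2 (new)  [load 2/11]
  1 → locker 2  [load 3/11]
  3 → locker 2  [load 6/11]
  2 → locker 2  [load 8/11]
  7 → locker 3 (new)  [load 7/11]
  1 → locker 2  [load 9/11]
  7 → locker 4 (new)  [load 7/11]
  8 → locker 5 (new)  [load 8/11]
5 storage lockers opened.

5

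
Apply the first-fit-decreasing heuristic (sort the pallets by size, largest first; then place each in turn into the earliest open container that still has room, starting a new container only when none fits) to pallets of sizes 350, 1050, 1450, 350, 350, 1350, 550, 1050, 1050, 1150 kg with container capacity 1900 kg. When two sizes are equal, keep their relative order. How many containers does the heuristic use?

6

Sorted descending: 1450, 1350, 1150, 1050, 1050, 1050, 550, 350, 350, 350.
  1450 → container 1 (new)  [load 1450/1900]
  1350 → container 2 (new)  [load 1350/1900]
  1150 → container 3 (new)  [load 1150/1900]
  1050 → container 4 (new)  [load 1050/1900]
  1050 → container 5 (new)  [load 1050/1900]
  1050 → container 6 (new)  [load 1050/1900]
  550 → container 2  [load 1900/1900]
  350 → container 1  [load 1800/1900]
  350 → container 3  [load 1500/1900]
  350 → container 3  [load 1850/1900]
6 containers opened.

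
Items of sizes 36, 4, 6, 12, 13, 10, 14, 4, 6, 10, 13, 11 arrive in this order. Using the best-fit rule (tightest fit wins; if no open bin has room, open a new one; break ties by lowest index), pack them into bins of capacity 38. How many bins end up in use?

4

  36 → bin 1 (new)  [load 36/38]
  4 → bin 2 (new)  [load 4/38]
  6 → bin 2  [load 10/38]
  12 → bin 2  [load 22/38]
  13 → bin 2  [load 35/38]
  10 → bin 3 (new)  [load 10/38]
  14 → bin 3  [load 24/38]
  4 → bin 3  [load 28/38]
  6 → bin 3  [load 34/38]
  10 → bin 4 (new)  [load 10/38]
  13 → bin 4  [load 23/38]
  11 → bin 4  [load 34/38]
4 bins opened.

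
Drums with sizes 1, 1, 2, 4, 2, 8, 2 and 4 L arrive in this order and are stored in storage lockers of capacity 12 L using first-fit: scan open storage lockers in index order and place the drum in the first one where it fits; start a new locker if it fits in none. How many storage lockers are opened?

  1 → locker 1 (new)  [load 1/12]
  1 → locker 1  [load 2/12]
  2 → locker 1  [load 4/12]
  4 → locker 1  [load 8/12]
  2 → locker 1  [load 10/12]
  8 → locker 2 (new)  [load 8/12]
  2 → locker 1  [load 12/12]
  4 → locker 2  [load 12/12]
2 storage lockers opened.

2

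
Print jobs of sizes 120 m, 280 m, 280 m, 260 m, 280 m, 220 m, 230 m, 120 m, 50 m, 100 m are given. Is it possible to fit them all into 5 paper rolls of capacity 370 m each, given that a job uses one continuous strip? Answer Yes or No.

Total = 1940 m; ⌈1940/370⌉ = 6.
At least 6 paper rolls are required, but only 5 are allowed.

No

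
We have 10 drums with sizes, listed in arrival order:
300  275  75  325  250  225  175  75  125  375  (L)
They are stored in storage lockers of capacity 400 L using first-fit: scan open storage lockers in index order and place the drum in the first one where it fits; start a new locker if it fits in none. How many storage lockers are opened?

6

  300 → locker 1 (new)  [load 300/400]
  275 → locker 2 (new)  [load 275/400]
  75 → locker 1  [load 375/400]
  325 → locker 3 (new)  [load 325/400]
  250 → locker 4 (new)  [load 250/400]
  225 → locker 5 (new)  [load 225/400]
  175 → locker 5  [load 400/400]
  75 → locker 2  [load 350/400]
  125 → locker 4  [load 375/400]
  375 → locker 6 (new)  [load 375/400]
6 storage lockers opened.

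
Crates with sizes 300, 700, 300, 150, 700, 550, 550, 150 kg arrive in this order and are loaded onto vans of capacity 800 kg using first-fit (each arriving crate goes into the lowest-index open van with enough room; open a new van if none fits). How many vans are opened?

  300 → van 1 (new)  [load 300/800]
  700 → van 2 (new)  [load 700/800]
  300 → van 1  [load 600/800]
  150 → van 1  [load 750/800]
  700 → van 3 (new)  [load 700/800]
  550 → van 4 (new)  [load 550/800]
  550 → van 5 (new)  [load 550/800]
  150 → van 4  [load 700/800]
5 vans opened.

5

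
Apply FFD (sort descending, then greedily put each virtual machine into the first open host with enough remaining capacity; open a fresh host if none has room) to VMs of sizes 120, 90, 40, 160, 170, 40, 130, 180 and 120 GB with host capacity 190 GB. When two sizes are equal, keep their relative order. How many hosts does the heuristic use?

Sorted descending: 180, 170, 160, 130, 120, 120, 90, 40, 40.
  180 → host 1 (new)  [load 180/190]
  170 → host 2 (new)  [load 170/190]
  160 → host 3 (new)  [load 160/190]
  130 → host 4 (new)  [load 130/190]
  120 → host 5 (new)  [load 120/190]
  120 → host 6 (new)  [load 120/190]
  90 → host 7 (new)  [load 90/190]
  40 → host 4  [load 170/190]
  40 → host 5  [load 160/190]
7 hosts opened.

7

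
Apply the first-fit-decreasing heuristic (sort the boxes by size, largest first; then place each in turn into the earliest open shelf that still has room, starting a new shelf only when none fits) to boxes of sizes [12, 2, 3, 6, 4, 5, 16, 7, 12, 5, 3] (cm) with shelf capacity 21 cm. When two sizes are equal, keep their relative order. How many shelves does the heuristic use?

4

Sorted descending: 16, 12, 12, 7, 6, 5, 5, 4, 3, 3, 2.
  16 → shelf 1 (new)  [load 16/21]
  12 → shelf 2 (new)  [load 12/21]
  12 → shelf 3 (new)  [load 12/21]
  7 → shelf 2  [load 19/21]
  6 → shelf 3  [load 18/21]
  5 → shelf 1  [load 21/21]
  5 → shelf 4 (new)  [load 5/21]
  4 → shelf 4  [load 9/21]
  3 → shelf 3  [load 21/21]
  3 → shelf 4  [load 12/21]
  2 → shelf 2  [load 21/21]
4 shelves opened.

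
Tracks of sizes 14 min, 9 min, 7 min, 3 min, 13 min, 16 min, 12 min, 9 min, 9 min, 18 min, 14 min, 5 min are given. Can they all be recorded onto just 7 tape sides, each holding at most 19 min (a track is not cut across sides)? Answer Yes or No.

No

Total = 129 min; ⌈129/19⌉ = 7.
The bound of 7 does not rule out 7, but exhaustive search shows no assignment into 7 tape sides of capacity 19 min exists — the minimum is 8.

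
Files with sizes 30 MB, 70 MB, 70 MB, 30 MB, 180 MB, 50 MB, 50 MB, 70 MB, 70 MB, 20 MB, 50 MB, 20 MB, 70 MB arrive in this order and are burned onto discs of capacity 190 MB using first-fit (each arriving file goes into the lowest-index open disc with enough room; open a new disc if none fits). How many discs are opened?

  30 → disc 1 (new)  [load 30/190]
  70 → disc 1  [load 100/190]
  70 → disc 1  [load 170/190]
  30 → disc 2 (new)  [load 30/190]
  180 → disc 3 (new)  [load 180/190]
  50 → disc 2  [load 80/190]
  50 → disc 2  [load 130/190]
  70 → disc 4 (new)  [load 70/190]
  70 → disc 4  [load 140/190]
  20 → disc 1  [load 190/190]
  50 → disc 2  [load 180/190]
  20 → disc 4  [load 160/190]
  70 → disc 5 (new)  [load 70/190]
5 discs opened.

5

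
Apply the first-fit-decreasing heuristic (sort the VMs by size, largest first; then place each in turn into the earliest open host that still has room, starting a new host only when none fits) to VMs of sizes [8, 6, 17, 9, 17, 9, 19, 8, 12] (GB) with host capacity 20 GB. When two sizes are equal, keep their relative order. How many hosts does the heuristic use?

Sorted descending: 19, 17, 17, 12, 9, 9, 8, 8, 6.
  19 → host 1 (new)  [load 19/20]
  17 → host 2 (new)  [load 17/20]
  17 → host 3 (new)  [load 17/20]
  12 → host 4 (new)  [load 12/20]
  9 → host 5 (new)  [load 9/20]
  9 → host 5  [load 18/20]
  8 → host 4  [load 20/20]
  8 → host 6 (new)  [load 8/20]
  6 → host 6  [load 14/20]
6 hosts opened.

6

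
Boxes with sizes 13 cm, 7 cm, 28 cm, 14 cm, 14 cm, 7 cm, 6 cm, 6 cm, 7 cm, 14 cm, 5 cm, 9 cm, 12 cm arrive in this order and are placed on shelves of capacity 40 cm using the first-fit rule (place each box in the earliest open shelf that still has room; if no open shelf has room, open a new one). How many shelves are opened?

4

  13 → shelf 1 (new)  [load 13/40]
  7 → shelf 1  [load 20/40]
  28 → shelf 2 (new)  [load 28/40]
  14 → shelf 1  [load 34/40]
  14 → shelf 3 (new)  [load 14/40]
  7 → shelf 2  [load 35/40]
  6 → shelf 1  [load 40/40]
  6 → shelf 3  [load 20/40]
  7 → shelf 3  [load 27/40]
  14 → shelf 4 (new)  [load 14/40]
  5 → shelf 2  [load 40/40]
  9 → shelf 3  [load 36/40]
  12 → shelf 4  [load 26/40]
4 shelves opened.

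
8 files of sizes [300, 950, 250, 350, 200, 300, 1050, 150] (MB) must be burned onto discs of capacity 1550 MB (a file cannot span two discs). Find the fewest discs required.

Total = 1050 + 950 + 350 + 300 + 300 + 250 + 200 + 150 = 3550 MB.
Lower bound: ⌈3550/1550⌉ = 3 discs.
A packing using 3 discs:
  disc 1: 1050 + 350 + 150 = 1550
  disc 2: 950 + 300 + 300 = 1550
  disc 3: 250 + 200 = 450
This matches the lower bound, so 3 is optimal.

3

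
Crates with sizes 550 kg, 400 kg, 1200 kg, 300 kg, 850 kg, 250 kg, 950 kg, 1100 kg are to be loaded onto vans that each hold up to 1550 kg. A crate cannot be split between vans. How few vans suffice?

4

Total = 1200 + 1100 + 950 + 850 + 550 + 400 + 300 + 250 = 5600 kg.
Lower bound: ⌈5600/1550⌉ = 4 vans.
A packing using 4 vans:
  van 1: 1200 + 300 = 1500
  van 2: 1100 + 400 = 1500
  van 3: 950 + 550 = 1500
  van 4: 850 + 250 = 1100
This matches the lower bound, so 4 is optimal.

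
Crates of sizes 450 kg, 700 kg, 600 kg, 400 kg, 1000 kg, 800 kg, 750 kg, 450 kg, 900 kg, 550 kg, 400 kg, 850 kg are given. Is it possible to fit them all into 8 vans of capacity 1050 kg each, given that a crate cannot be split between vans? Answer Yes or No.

No

Total = 7850 kg; ⌈7850/1050⌉ = 8.
The bound of 8 does not rule out 8, but exhaustive search shows no assignment into 8 vans of capacity 1050 kg exists — the minimum is 9.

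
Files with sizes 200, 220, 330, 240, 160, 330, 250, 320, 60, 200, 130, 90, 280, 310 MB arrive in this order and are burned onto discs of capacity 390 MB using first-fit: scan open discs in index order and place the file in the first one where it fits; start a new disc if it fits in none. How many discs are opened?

  200 → disc 1 (new)  [load 200/390]
  220 → disc 2 (new)  [load 220/390]
  330 → disc 3 (new)  [load 330/390]
  240 → disc 4 (new)  [load 240/390]
  160 → disc 1  [load 360/390]
  330 → disc 5 (new)  [load 330/390]
  250 → disc 6 (new)  [load 250/390]
  320 → disc 7 (new)  [load 320/390]
  60 → disc 2  [load 280/390]
  200 → disc 8 (new)  [load 200/390]
  130 → disc 4  [load 370/390]
  90 → disc 2  [load 370/390]
  280 → disc 9 (new)  [load 280/390]
  310 → disc 10 (new)  [load 310/390]
10 discs opened.

10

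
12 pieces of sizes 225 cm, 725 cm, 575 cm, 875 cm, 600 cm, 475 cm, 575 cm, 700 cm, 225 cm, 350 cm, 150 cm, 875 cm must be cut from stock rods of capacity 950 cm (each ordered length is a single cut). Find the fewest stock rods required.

8

Total = 875 + 875 + 725 + 700 + 600 + 575 + 575 + 475 + 350 + 225 + 225 + 150 = 6350 cm.
Lower bound: ⌈6350/950⌉ = 7 stock rods.
A packing using 8 stock rods:
  stock rod 1: 875 = 875
  stock rod 2: 875 = 875
  stock rod 3: 725 + 225 = 950
  stock rod 4: 700 + 225 = 925
  stock rod 5: 600 + 350 = 950
  stock rod 6: 575 + 150 = 725
  stock rod 7: 575 = 575
  stock rod 8: 475 = 475
No arrangement into 7 stock rods stays within capacity, so 8 is optimal.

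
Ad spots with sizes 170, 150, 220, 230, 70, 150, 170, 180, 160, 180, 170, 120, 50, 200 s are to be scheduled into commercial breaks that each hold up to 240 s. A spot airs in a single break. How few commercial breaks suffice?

12

Total = 230 + 220 + 200 + 180 + 180 + 170 + 170 + 170 + 160 + 150 + 150 + 120 + 70 + 50 = 2220 s.
Lower bound: ⌈2220/240⌉ = 10 commercial breaks.
Also, 11 ad spots each exceed 120 s, and no two of those can share a break, so at least 11 commercial breaks are needed.
A packing using 12 commercial breaks:
  break 1: 230 = 230
  break 2: 220 = 220
  break 3: 200 = 200
  break 4: 180 + 50 = 230
  break 5: 180 = 180
  break 6: 170 + 70 = 240
  break 7: 170 = 170
  break 8: 170 = 170
  break 9: 160 = 160
  break 10: 150 = 150
  break 11: 150 = 150
  break 12: 120 = 120
No arrangement into 11 commercial breaks stays within capacity, so 12 is optimal.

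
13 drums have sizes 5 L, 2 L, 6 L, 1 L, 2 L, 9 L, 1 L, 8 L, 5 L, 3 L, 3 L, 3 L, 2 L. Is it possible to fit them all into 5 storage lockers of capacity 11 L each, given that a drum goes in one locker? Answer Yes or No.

A valid assignment using 5 storage lockers:
  locker 1: 9 + 2 = 11
  locker 2: 8 + 3 = 11
  locker 3: 6 + 5 = 11
  locker 4: 5 + 3 + 3 = 11
  locker 5: 2 + 2 + 1 + 1 = 6
Every load is within 11 L, so 5 storage lockers suffice.

Yes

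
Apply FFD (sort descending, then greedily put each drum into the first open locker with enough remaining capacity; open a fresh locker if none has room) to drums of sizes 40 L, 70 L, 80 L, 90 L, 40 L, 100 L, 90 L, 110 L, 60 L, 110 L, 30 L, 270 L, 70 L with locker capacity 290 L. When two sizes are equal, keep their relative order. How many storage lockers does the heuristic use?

5

Sorted descending: 270, 110, 110, 100, 90, 90, 80, 70, 70, 60, 40, 40, 30.
  270 → locker 1 (new)  [load 270/290]
  110 → locker 2 (new)  [load 110/290]
  110 → locker 2  [load 220/290]
  100 → locker 3 (new)  [load 100/290]
  90 → locker 3  [load 190/290]
  90 → locker 3  [load 280/290]
  80 → locker 4 (new)  [load 80/290]
  70 → locker 2  [load 290/290]
  70 → locker 4  [load 150/290]
  60 → locker 4  [load 210/290]
  40 → locker 4  [load 250/290]
  40 → locker 4  [load 290/290]
  30 → locker 5 (new)  [load 30/290]
5 storage lockers opened.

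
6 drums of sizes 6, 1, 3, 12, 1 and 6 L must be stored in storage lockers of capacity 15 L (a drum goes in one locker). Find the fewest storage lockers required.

Total = 12 + 6 + 6 + 3 + 1 + 1 = 29 L.
Lower bound: ⌈29/15⌉ = 2 storage lockers.
A packing using 2 storage lockers:
  locker 1: 12 + 3 = 15
  locker 2: 6 + 6 + 1 + 1 = 14
This matches the lower bound, so 2 is optimal.

2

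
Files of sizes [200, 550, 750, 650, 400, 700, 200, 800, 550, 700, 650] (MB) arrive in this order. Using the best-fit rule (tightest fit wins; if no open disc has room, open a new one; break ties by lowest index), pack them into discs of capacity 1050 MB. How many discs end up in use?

  200 → disc 1 (new)  [load 200/1050]
  550 → disc 1  [load 750/1050]
  750 → disc 2 (new)  [load 750/1050]
  650 → disc 3 (new)  [load 650/1050]
  400 → disc 3  [load 1050/1050]
  700 → disc 4 (new)  [load 700/1050]
  200 → disc 1  [load 950/1050]
  800 → disc 5 (new)  [load 800/1050]
  550 → disc 6 (new)  [load 550/1050]
  700 → disc 7 (new)  [load 700/1050]
  650 → disc 8 (new)  [load 650/1050]
8 discs opened.

8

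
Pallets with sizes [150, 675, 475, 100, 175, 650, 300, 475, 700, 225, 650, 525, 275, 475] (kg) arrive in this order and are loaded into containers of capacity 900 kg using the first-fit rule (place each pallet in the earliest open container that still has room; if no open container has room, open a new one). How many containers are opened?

8

  150 → container 1 (new)  [load 150/900]
  675 → container 1  [load 825/900]
  475 → container 2 (new)  [load 475/900]
  100 → container 2  [load 575/900]
  175 → container 2  [load 750/900]
  650 → container 3 (new)  [load 650/900]
  300 → container 4 (new)  [load 300/900]
  475 → container 4  [load 775/900]
  700 → container 5 (new)  [load 700/900]
  225 → container 3  [load 875/900]
  650 → container 6 (new)  [load 650/900]
  525 → container 7 (new)  [load 525/900]
  275 → container 7  [load 800/900]
  475 → container 8 (new)  [load 475/900]
8 containers opened.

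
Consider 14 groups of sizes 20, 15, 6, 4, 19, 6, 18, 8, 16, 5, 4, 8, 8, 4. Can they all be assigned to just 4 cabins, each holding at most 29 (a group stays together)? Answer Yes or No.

Total = 141; ⌈141/29⌉ = 5.
At least 5 cabins are required, but only 4 are allowed.

No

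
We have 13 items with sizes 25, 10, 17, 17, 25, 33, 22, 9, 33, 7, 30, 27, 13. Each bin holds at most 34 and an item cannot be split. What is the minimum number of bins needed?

Total = 33 + 33 + 30 + 27 + 25 + 25 + 22 + 17 + 17 + 13 + 10 + 9 + 7 = 268.
Lower bound: ⌈268/34⌉ = 8 bins.
A packing using 9 bins:
  bin 1: 33 = 33
  bin 2: 33 = 33
  bin 3: 30 = 30
  bin 4: 27 + 7 = 34
  bin 5: 25 + 9 = 34
  bin 6: 25 = 25
  bin 7: 22 + 10 = 32
  bin 8: 17 + 17 = 34
  bin 9: 13 = 13
No arrangement into 8 bins stays within capacity, so 9 is optimal.

9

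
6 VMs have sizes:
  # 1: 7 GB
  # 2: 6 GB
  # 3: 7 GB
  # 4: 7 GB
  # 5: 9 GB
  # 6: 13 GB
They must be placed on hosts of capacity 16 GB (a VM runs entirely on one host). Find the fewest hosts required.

Total = 13 + 9 + 7 + 7 + 7 + 6 = 49 GB.
Lower bound: ⌈49/16⌉ = 4 hosts.
A packing using 4 hosts:
  host 1: 13 = 13
  host 2: 9 + 7 = 16
  host 3: 7 + 7 = 14
  host 4: 6 = 6
This matches the lower bound, so 4 is optimal.

4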